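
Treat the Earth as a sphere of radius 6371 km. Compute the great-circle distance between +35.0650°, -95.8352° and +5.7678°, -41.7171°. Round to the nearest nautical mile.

Δλ = -41.7171 − -95.8352 = 54.1181°.
Δφ = 5.7678 − 35.0650 = -29.2972°.
a = sin²(Δφ/2) + cos φ₁ · cos φ₂ · sin²(Δλ/2) = 0.232478.
c = 2·atan2(√a, √(1−a)) = 1.00624 rad → d = 6371·c ≈ 6410.73 km ≈ 3461.52 nmi.

3462 nmi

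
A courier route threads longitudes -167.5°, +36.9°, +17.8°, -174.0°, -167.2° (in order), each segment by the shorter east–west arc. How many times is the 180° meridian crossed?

Leg 1: -167.5° → +36.9°, shortest Δλ = -155.6° (west) — crosses 180°.
Leg 2: +36.9° → +17.8°, shortest Δλ = -19.1° (west) — does not cross 180°.
Leg 3: +17.8° → -174.0°, shortest Δλ = 168.2° (east) — crosses 180°.
Leg 4: -174.0° → -167.2°, shortest Δλ = 6.8° (east) — does not cross 180°.
Total crossings: 2.

2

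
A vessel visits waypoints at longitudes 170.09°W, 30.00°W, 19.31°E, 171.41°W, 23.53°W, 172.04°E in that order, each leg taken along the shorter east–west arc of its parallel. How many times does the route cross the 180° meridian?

Leg 1: -170.09° → -30.00°, shortest Δλ = 140.09° (east) — does not cross 180°.
Leg 2: -30.00° → +19.31°, shortest Δλ = 49.31° (east) — does not cross 180°.
Leg 3: +19.31° → -171.41°, shortest Δλ = 169.28° (east) — crosses 180°.
Leg 4: -171.41° → -23.53°, shortest Δλ = 147.88° (east) — does not cross 180°.
Leg 5: -23.53° → +172.04°, shortest Δλ = -164.43° (west) — crosses 180°.
Total crossings: 2.

2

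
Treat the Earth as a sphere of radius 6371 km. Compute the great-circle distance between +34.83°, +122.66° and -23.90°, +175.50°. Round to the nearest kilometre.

8582 km

Δλ = 175.50 − 122.66 = 52.84°.
Δφ = -23.90 − 34.83 = -58.73°.
a = sin²(Δφ/2) + cos φ₁ · cos φ₂ · sin²(Δλ/2) = 0.389040.
c = 2·atan2(√a, √(1−a)) = 1.34701 rad → d = 6371·c ≈ 8581.82 km.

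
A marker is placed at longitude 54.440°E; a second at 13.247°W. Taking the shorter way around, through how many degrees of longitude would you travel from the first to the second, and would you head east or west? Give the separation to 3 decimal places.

Raw difference: -13.247 − 54.440 = -67.687°.
Normalise into (−180°, 180°]: -67.687° stays -67.687°.
Negative ⇒ the second point lies to the west; separation 67.687°.

67.687° west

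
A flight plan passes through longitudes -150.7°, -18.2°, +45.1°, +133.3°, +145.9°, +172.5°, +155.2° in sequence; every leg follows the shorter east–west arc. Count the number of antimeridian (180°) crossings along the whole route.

Leg 1: -150.7° → -18.2°, shortest Δλ = 132.5° (east) — does not cross 180°.
Leg 2: -18.2° → +45.1°, shortest Δλ = 63.3° (east) — does not cross 180°.
Leg 3: +45.1° → +133.3°, shortest Δλ = 88.2° (east) — does not cross 180°.
Leg 4: +133.3° → +145.9°, shortest Δλ = 12.6° (east) — does not cross 180°.
Leg 5: +145.9° → +172.5°, shortest Δλ = 26.6° (east) — does not cross 180°.
Leg 6: +172.5° → +155.2°, shortest Δλ = -17.3° (west) — does not cross 180°.
Total crossings: 0.

0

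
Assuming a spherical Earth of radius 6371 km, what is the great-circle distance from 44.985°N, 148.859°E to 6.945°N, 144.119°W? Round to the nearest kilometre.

Δλ = -144.119 − 148.859 = -292.978°; wrapped into (−180°, 180°]: 67.022°.
Δφ = 6.945 − 44.985 = -38.040°.
a = sin²(Δφ/2) + cos φ₁ · cos φ₂ · sin²(Δλ/2) = 0.320218.
c = 2·atan2(√a, √(1−a)) = 1.20300 rad → d = 6371·c ≈ 7664.29 km.

7664 km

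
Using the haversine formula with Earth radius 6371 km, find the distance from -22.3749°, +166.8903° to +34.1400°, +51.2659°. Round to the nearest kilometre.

Δλ = 51.2659 − 166.8903 = -115.6244°.
Δφ = 34.1400 − -22.3749 = 56.5149°.
a = sin²(Δφ/2) + cos φ₁ · cos φ₂ · sin²(Δλ/2) = 0.772315.
c = 2·atan2(√a, √(1−a)) = 2.14674 rad → d = 6371·c ≈ 13676.90 km.

13677 km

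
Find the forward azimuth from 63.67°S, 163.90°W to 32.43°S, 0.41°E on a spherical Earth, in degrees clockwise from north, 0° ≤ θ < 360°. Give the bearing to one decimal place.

Δλ = 0.41 − -163.90 = 164.31°.
θ = atan2( sin Δλ · cos φ₂ , cos φ₁ · sin φ₂ − sin φ₁ · cos φ₂ · cos Δλ )
  = atan2(0.22826, -0.96615) = 166.707° → normalised to [0°, 360°): 166.707°.

166.7°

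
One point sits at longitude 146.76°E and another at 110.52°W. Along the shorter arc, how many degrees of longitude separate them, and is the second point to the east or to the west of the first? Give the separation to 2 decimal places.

Raw difference: -110.52 − 146.76 = -257.28°.
Normalise into (−180°, 180°]: -257.28° + 360° = 102.72°.
Positive ⇒ the second point lies to the east; separation 102.72°.

102.72° east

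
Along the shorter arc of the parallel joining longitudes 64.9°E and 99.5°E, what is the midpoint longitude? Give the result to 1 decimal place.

82.2°E

Signed shortest Δλ from +64.9° to +99.5° is +34.6°.
Midpoint longitude = +64.9° + (+34.6°)/2 = +64.9° + 17.3° = +82.2°.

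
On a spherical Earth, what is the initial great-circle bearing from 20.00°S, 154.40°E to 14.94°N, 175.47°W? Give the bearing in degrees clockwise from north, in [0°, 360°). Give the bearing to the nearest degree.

Δλ = -175.47 − 154.40 = -329.87°; wrapped into (−180°, 180°]: 30.13°.
θ = atan2( sin Δλ · cos φ₂ , cos φ₁ · sin φ₂ − sin φ₁ · cos φ₂ · cos Δλ )
  = atan2(0.48500, 0.52807) = 42.565° → normalised to [0°, 360°): 42.565°.

43°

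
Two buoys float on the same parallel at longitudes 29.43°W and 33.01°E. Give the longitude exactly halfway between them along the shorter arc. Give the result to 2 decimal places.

1.79°E

Signed shortest Δλ from -29.43° to +33.01° is +62.44°.
Midpoint longitude = -29.43° + (+62.44°)/2 = -29.43° + 31.22° = +1.79°.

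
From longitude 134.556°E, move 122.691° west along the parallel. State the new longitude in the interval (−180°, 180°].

Start at +134.556°; shift −122.691° → +11.865°.
+11.865° already lies in (−180°, 180°].

11.865°E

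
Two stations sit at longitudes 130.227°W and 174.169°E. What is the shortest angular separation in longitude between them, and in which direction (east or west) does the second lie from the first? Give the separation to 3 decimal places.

55.604° west

Raw difference: 174.169 − -130.227 = 304.396°.
Normalise into (−180°, 180°]: 304.396° − 360° = -55.604°.
Negative ⇒ the second point lies to the west; separation 55.604°.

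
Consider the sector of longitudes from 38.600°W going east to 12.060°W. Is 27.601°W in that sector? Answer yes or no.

Yes

Band width going east from -38.600° to -12.060°: ((-12.060 − -38.600) mod 360) = 26.540°.
Offset of -27.601° east of the west edge: ((-27.601 − -38.600) mod 360) = 10.999°.
10.999° ≤ 26.540° ⇒ inside.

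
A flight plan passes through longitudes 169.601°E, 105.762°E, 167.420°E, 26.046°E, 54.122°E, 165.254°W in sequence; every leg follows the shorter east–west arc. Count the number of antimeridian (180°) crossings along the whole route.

Leg 1: +169.601° → +105.762°, shortest Δλ = -63.839° (west) — does not cross 180°.
Leg 2: +105.762° → +167.420°, shortest Δλ = 61.658° (east) — does not cross 180°.
Leg 3: +167.420° → +26.046°, shortest Δλ = -141.374° (west) — does not cross 180°.
Leg 4: +26.046° → +54.122°, shortest Δλ = 28.076° (east) — does not cross 180°.
Leg 5: +54.122° → -165.254°, shortest Δλ = 140.624° (east) — crosses 180°.
Total crossings: 1.

1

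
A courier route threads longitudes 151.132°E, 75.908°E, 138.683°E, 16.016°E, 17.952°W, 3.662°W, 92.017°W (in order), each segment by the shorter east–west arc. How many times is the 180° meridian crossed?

Leg 1: +151.132° → +75.908°, shortest Δλ = -75.224° (west) — does not cross 180°.
Leg 2: +75.908° → +138.683°, shortest Δλ = 62.775° (east) — does not cross 180°.
Leg 3: +138.683° → +16.016°, shortest Δλ = -122.667° (west) — does not cross 180°.
Leg 4: +16.016° → -17.952°, shortest Δλ = -33.968° (west) — does not cross 180°.
Leg 5: -17.952° → -3.662°, shortest Δλ = 14.29° (east) — does not cross 180°.
Leg 6: -3.662° → -92.017°, shortest Δλ = -88.355° (west) — does not cross 180°.
Total crossings: 0.

0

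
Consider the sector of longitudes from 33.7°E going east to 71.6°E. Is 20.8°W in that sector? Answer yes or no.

No

Band width going east from +33.7° to +71.6°: ((71.6 − 33.7) mod 360) = 37.9°.
Offset of -20.8° east of the west edge: ((-20.8 − 33.7) mod 360) = 305.5°.
305.5° > 37.9° ⇒ outside.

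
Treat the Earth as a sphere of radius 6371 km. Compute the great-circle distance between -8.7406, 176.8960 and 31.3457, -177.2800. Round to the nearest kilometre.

4500 km

Δλ = -177.2800 − 176.8960 = -354.1760°; wrapped into (−180°, 180°]: 5.8240°.
Δφ = 31.3457 − -8.7406 = 40.0863°.
a = sin²(Δφ/2) + cos φ₁ · cos φ₂ · sin²(Δλ/2) = 0.119641.
c = 2·atan2(√a, √(1−a)) = 0.70638 rad → d = 6371·c ≈ 4500.33 km.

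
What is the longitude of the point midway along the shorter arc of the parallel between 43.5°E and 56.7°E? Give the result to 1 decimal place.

Signed shortest Δλ from +43.5° to +56.7° is +13.2°.
Midpoint longitude = +43.5° + (+13.2°)/2 = +43.5° + 6.6° = +50.1°.

50.1°E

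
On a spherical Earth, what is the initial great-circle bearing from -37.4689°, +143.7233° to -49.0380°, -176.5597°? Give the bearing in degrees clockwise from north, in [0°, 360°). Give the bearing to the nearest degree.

Δλ = -176.5597 − 143.7233 = -320.2830°; wrapped into (−180°, 180°]: 39.7170°.
θ = atan2( sin Δλ · cos φ₂ , cos φ₁ · sin φ₂ − sin φ₁ · cos φ₂ · cos Δλ )
  = atan2(0.41890, -0.29259) = 124.933° → normalised to [0°, 360°): 124.933°.

125°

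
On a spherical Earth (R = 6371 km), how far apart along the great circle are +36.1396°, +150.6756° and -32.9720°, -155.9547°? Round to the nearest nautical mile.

Δλ = -155.9547 − 150.6756 = -306.6303°; wrapped into (−180°, 180°]: 53.3697°.
Δφ = -32.9720 − 36.1396 = -69.1116°.
a = sin²(Δφ/2) + cos φ₁ · cos φ₂ · sin²(Δλ/2) = 0.458363.
c = 2·atan2(√a, √(1−a)) = 1.48743 rad → d = 6371·c ≈ 9476.39 km ≈ 5116.84 nmi.

5117 nmi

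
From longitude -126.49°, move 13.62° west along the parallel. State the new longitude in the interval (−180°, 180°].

-140.11°

Start at -126.49°; shift −13.62° → -140.11°.
-140.11° already lies in (−180°, 180°].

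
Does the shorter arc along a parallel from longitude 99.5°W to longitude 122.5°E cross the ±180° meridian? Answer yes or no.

Naïve |122.5 − -99.5| = 222.0° > 180°, so the shorter arc goes the other way round — across 180°.
Signed shortest Δλ = ((122.5 − -99.5 + 180) mod 360) − 180 = -138.0°.
Going west by 138.0° from -99.5° passes through 180° before reaching +122.5°.

Yes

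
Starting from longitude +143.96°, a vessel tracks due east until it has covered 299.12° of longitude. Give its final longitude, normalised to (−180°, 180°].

Start at +143.96°; shift +299.12° → +443.08°.
+443.08° lies outside (−180°, 180°]; subtract 360° → +83.08°.

+83.08°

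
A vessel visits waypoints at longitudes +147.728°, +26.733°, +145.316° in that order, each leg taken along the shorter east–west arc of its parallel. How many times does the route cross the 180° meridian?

0

Leg 1: +147.728° → +26.733°, shortest Δλ = -120.995° (west) — does not cross 180°.
Leg 2: +26.733° → +145.316°, shortest Δλ = 118.583° (east) — does not cross 180°.
Total crossings: 0.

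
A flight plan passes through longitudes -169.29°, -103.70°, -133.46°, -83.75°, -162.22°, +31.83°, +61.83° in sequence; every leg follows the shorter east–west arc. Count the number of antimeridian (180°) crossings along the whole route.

Leg 1: -169.29° → -103.70°, shortest Δλ = 65.59° (east) — does not cross 180°.
Leg 2: -103.70° → -133.46°, shortest Δλ = -29.76° (west) — does not cross 180°.
Leg 3: -133.46° → -83.75°, shortest Δλ = 49.71° (east) — does not cross 180°.
Leg 4: -83.75° → -162.22°, shortest Δλ = -78.47° (west) — does not cross 180°.
Leg 5: -162.22° → +31.83°, shortest Δλ = -165.95° (west) — crosses 180°.
Leg 6: +31.83° → +61.83°, shortest Δλ = 30.0° (east) — does not cross 180°.
Total crossings: 1.

1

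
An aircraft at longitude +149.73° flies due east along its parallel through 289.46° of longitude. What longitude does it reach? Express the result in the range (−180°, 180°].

Start at +149.73°; shift +289.46° → +439.19°.
+439.19° lies outside (−180°, 180°]; subtract 360° → +79.19°.

+79.19°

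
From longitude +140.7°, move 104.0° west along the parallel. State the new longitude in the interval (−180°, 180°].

Start at +140.7°; shift −104.0° → +36.7°.
+36.7° already lies in (−180°, 180°].

+36.7°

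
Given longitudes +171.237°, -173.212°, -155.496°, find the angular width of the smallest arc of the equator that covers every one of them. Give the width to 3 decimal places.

Sort the longitudes: -173.212°, -155.496°, +171.237°.
Eastward gaps between consecutive values (wrapping around): 17.716°, 326.733°, 15.551°.
Largest gap = 326.733° ⇒ minimal covering band is its complement: 360° − 326.733° = 33.267°.
Band runs from +171.237° eastward to -155.496°, crossing the antimeridian.

33.267°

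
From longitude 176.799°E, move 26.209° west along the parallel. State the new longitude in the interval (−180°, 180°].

150.590°E

Start at +176.799°; shift −26.209° → +150.590°.
+150.590° already lies in (−180°, 180°].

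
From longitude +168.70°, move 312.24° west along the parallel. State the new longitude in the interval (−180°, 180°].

Start at +168.70°; shift −312.24° → -143.54°.
-143.54° already lies in (−180°, 180°].

-143.54°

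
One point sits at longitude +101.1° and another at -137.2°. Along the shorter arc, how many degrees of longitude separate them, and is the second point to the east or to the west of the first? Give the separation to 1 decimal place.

121.7° east

Raw difference: -137.2 − 101.1 = -238.3°.
Normalise into (−180°, 180°]: -238.3° + 360° = 121.7°.
Positive ⇒ the second point lies to the east; separation 121.7°.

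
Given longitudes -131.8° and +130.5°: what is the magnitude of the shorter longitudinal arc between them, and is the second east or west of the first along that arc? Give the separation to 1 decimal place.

Raw difference: 130.5 − -131.8 = 262.3°.
Normalise into (−180°, 180°]: 262.3° − 360° = -97.7°.
Negative ⇒ the second point lies to the west; separation 97.7°.

97.7° west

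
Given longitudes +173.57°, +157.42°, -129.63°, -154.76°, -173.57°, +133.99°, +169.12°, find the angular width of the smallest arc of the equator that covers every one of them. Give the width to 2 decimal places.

96.38°

Sort the longitudes: -173.57°, -154.76°, -129.63°, +133.99°, +157.42°, +169.12°, +173.57°.
Eastward gaps between consecutive values (wrapping around): 18.81°, 25.13°, 263.62°, 23.43°, 11.70°, 4.45°, 12.86°.
Largest gap = 263.62° ⇒ minimal covering band is its complement: 360° − 263.62° = 96.38°.
Band runs from +133.99° eastward to -129.63°, crossing the antimeridian.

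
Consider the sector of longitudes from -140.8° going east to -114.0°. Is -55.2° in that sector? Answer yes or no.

Band width going east from -140.8° to -114.0°: ((-114.0 − -140.8) mod 360) = 26.8°.
Offset of -55.2° east of the west edge: ((-55.2 − -140.8) mod 360) = 85.6°.
85.6° > 26.8° ⇒ outside.

No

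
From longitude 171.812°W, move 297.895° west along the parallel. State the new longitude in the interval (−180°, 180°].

Start at -171.812°; shift −297.895° → -469.707°.
-469.707° lies outside (−180°, 180°]; add 360° → -109.707°.

109.707°W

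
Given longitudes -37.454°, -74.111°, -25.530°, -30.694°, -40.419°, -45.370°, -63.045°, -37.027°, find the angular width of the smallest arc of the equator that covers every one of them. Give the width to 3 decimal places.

48.581°

Sort the longitudes: -74.111°, -63.045°, -45.370°, -40.419°, -37.454°, -37.027°, -30.694°, -25.530°.
Eastward gaps between consecutive values (wrapping around): 11.066°, 17.675°, 4.951°, 2.965°, 0.427°, 6.333°, 5.164°, 311.419°.
Largest gap = 311.419° ⇒ minimal covering band is its complement: 360° − 311.419° = 48.581°.
Band runs from -74.111° eastward to -25.530°.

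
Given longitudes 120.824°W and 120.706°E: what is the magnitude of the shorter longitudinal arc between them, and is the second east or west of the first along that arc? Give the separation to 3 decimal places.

118.470° west

Raw difference: 120.706 − -120.824 = 241.53°.
Normalise into (−180°, 180°]: 241.53° − 360° = -118.47°.
Negative ⇒ the second point lies to the west; separation 118.470°.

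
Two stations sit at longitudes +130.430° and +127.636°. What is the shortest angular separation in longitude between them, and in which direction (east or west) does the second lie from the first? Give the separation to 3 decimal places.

2.794° west

Raw difference: 127.636 − 130.430 = -2.794°.
Normalise into (−180°, 180°]: -2.794° stays -2.794°.
Negative ⇒ the second point lies to the west; separation 2.794°.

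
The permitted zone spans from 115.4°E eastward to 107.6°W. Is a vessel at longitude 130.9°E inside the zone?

Band width going east from +115.4° to -107.6°: ((-107.6 − 115.4) mod 360) = 137.0°.
Offset of +130.9° east of the west edge: ((130.9 − 115.4) mod 360) = 15.5°.
15.5° ≤ 137.0° ⇒ inside.

Yes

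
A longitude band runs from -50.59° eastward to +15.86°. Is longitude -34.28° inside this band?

Band width going east from -50.59° to +15.86°: ((15.86 − -50.59) mod 360) = 66.45°.
Offset of -34.28° east of the west edge: ((-34.28 − -50.59) mod 360) = 16.31°.
16.31° ≤ 66.45° ⇒ inside.

Yes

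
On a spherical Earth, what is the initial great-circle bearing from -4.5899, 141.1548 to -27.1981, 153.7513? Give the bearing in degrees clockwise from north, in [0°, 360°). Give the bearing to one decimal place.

153.3°

Δλ = 153.7513 − 141.1548 = 12.5965°.
θ = atan2( sin Δλ · cos φ₂ , cos φ₁ · sin φ₂ − sin φ₁ · cos φ₂ · cos Δλ )
  = atan2(0.19397, -0.38614) = 153.328° → normalised to [0°, 360°): 153.328°.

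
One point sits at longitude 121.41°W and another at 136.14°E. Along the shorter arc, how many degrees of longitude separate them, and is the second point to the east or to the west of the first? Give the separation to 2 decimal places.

102.45° west

Raw difference: 136.14 − -121.41 = 257.55°.
Normalise into (−180°, 180°]: 257.55° − 360° = -102.45°.
Negative ⇒ the second point lies to the west; separation 102.45°.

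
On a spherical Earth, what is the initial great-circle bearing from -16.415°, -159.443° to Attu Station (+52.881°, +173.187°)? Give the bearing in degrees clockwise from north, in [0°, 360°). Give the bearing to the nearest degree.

Δλ = 173.187 − -159.443 = 332.630°; wrapped into (−180°, 180°]: -27.370°.
θ = atan2( sin Δλ · cos φ₂ , cos φ₁ · sin φ₂ − sin φ₁ · cos φ₂ · cos Δλ )
  = atan2(-0.27744, 0.91633) = -16.845° → normalised to [0°, 360°): 343.155°.

343°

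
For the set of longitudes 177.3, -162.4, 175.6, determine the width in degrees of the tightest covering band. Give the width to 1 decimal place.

Sort the longitudes: -162.4°, +175.6°, +177.3°.
Eastward gaps between consecutive values (wrapping around): 338.0°, 1.7°, 20.3°.
Largest gap = 338.0° ⇒ minimal covering band is its complement: 360° − 338.0° = 22.0°.
Band runs from +175.6° eastward to -162.4°, crossing the antimeridian.

22.0°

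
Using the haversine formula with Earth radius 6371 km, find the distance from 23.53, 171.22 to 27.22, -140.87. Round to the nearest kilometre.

Δλ = -140.87 − 171.22 = -312.09°; wrapped into (−180°, 180°]: 47.91°.
Δφ = 27.22 − 23.53 = 3.69°.
a = sin²(Δφ/2) + cos φ₁ · cos φ₂ · sin²(Δλ/2) = 0.135443.
c = 2·atan2(√a, √(1−a)) = 0.75377 rad → d = 6371·c ≈ 4802.26 km.

4802 km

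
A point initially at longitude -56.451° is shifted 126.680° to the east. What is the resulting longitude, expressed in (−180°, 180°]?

Start at -56.451°; shift +126.680° → +70.229°.
+70.229° already lies in (−180°, 180°].

+70.229°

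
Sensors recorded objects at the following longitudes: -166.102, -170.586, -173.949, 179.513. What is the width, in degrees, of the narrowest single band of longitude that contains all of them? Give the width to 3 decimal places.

14.385°

Sort the longitudes: -173.949°, -170.586°, -166.102°, +179.513°.
Eastward gaps between consecutive values (wrapping around): 3.363°, 4.484°, 345.615°, 6.538°.
Largest gap = 345.615° ⇒ minimal covering band is its complement: 360° − 345.615° = 14.385°.
Band runs from +179.513° eastward to -166.102°, crossing the antimeridian.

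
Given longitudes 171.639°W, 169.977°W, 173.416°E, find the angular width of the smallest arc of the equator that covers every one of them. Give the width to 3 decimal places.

Sort the longitudes: -171.639°, -169.977°, +173.416°.
Eastward gaps between consecutive values (wrapping around): 1.662°, 343.393°, 14.945°.
Largest gap = 343.393° ⇒ minimal covering band is its complement: 360° − 343.393° = 16.607°.
Band runs from +173.416° eastward to -169.977°, crossing the antimeridian.

16.607°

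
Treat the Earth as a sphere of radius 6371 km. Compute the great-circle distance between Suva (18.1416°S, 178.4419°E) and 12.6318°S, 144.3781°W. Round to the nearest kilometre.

Δλ = -144.3781 − 178.4419 = -322.8200°; wrapped into (−180°, 180°]: 37.1800°.
Δφ = -12.6318 − -18.1416 = 5.5098°.
a = sin²(Δφ/2) + cos φ₁ · cos φ₂ · sin²(Δλ/2) = 0.096550.
c = 2·atan2(√a, √(1−a)) = 0.63191 rad → d = 6371·c ≈ 4025.91 km.

4026 km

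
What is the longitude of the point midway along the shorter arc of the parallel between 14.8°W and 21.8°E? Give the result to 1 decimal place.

Signed shortest Δλ from -14.8° to +21.8° is +36.6°.
Midpoint longitude = -14.8° + (+36.6°)/2 = -14.8° + 18.3° = +3.5°.

3.5°E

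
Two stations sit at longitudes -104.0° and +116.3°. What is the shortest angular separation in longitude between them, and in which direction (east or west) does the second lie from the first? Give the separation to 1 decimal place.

Raw difference: 116.3 − -104.0 = 220.3°.
Normalise into (−180°, 180°]: 220.3° − 360° = -139.7°.
Negative ⇒ the second point lies to the west; separation 139.7°.

139.7° west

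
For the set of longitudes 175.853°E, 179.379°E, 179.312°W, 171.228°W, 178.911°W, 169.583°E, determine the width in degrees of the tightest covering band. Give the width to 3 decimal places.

Sort the longitudes: -179.312°, -178.911°, -171.228°, +169.583°, +175.853°, +179.379°.
Eastward gaps between consecutive values (wrapping around): 0.401°, 7.683°, 340.811°, 6.270°, 3.526°, 1.309°.
Largest gap = 340.811° ⇒ minimal covering band is its complement: 360° − 340.811° = 19.189°.
Band runs from +169.583° eastward to -171.228°, crossing the antimeridian.

19.189°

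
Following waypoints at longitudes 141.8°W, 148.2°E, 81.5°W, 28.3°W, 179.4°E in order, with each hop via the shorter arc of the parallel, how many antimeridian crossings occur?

Leg 1: -141.8° → +148.2°, shortest Δλ = -70.0° (west) — crosses 180°.
Leg 2: +148.2° → -81.5°, shortest Δλ = 130.3° (east) — crosses 180°.
Leg 3: -81.5° → -28.3°, shortest Δλ = 53.2° (east) — does not cross 180°.
Leg 4: -28.3° → +179.4°, shortest Δλ = -152.3° (west) — crosses 180°.
Total crossings: 3.

3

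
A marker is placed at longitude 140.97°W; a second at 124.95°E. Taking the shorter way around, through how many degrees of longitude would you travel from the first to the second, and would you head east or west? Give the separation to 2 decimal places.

94.08° west

Raw difference: 124.95 − -140.97 = 265.92°.
Normalise into (−180°, 180°]: 265.92° − 360° = -94.08°.
Negative ⇒ the second point lies to the west; separation 94.08°.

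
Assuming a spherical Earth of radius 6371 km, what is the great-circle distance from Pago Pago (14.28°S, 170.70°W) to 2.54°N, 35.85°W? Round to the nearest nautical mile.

8041 nmi

Δλ = -35.85 − -170.70 = 134.85°.
Δφ = 2.54 − -14.28 = 16.82°.
a = sin²(Δφ/2) + cos φ₁ · cos φ₂ · sin²(Δλ/2) = 0.846861.
c = 2·atan2(√a, √(1−a)) = 2.33744 rad → d = 6371·c ≈ 14891.83 km ≈ 8040.95 nmi.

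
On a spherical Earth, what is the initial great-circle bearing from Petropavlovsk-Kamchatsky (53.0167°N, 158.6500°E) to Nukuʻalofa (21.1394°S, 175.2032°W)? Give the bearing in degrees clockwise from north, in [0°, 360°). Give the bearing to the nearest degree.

155°

Δλ = -175.2032 − 158.6500 = -333.8532°; wrapped into (−180°, 180°]: 26.1468°.
θ = atan2( sin Δλ · cos φ₂ , cos φ₁ · sin φ₂ − sin φ₁ · cos φ₂ · cos Δλ )
  = atan2(0.41102, -0.88577) = 155.108° → normalised to [0°, 360°): 155.108°.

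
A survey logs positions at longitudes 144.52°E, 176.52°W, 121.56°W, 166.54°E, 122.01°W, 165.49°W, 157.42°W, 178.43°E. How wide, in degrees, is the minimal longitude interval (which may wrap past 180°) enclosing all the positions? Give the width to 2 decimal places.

93.92°

Sort the longitudes: -176.52°, -165.49°, -157.42°, -122.01°, -121.56°, +144.52°, +166.54°, +178.43°.
Eastward gaps between consecutive values (wrapping around): 11.03°, 8.07°, 35.41°, 0.45°, 266.08°, 22.02°, 11.89°, 5.05°.
Largest gap = 266.08° ⇒ minimal covering band is its complement: 360° − 266.08° = 93.92°.
Band runs from +144.52° eastward to -121.56°, crossing the antimeridian.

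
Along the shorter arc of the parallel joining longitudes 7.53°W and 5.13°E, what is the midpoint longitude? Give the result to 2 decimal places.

1.20°W

Signed shortest Δλ from -7.53° to +5.13° is +12.66°.
Midpoint longitude = -7.53° + (+12.66°)/2 = -7.53° + 6.33° = -1.20°.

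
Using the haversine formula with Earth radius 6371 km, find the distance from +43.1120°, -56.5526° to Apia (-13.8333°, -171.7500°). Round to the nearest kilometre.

13090 km

Δλ = -171.7500 − -56.5526 = -115.1974°.
Δφ = -13.8333 − 43.1120 = -56.9453°.
a = sin²(Δφ/2) + cos φ₁ · cos φ₂ · sin²(Δλ/2) = 0.732594.
c = 2·atan2(√a, √(1−a)) = 2.05464 rad → d = 6371·c ≈ 13090.14 km.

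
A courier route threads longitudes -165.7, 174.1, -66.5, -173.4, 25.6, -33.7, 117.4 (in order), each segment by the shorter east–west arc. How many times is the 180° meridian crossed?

3

Leg 1: -165.7° → +174.1°, shortest Δλ = -20.2° (west) — crosses 180°.
Leg 2: +174.1° → -66.5°, shortest Δλ = 119.4° (east) — crosses 180°.
Leg 3: -66.5° → -173.4°, shortest Δλ = -106.9° (west) — does not cross 180°.
Leg 4: -173.4° → +25.6°, shortest Δλ = -161.0° (west) — crosses 180°.
Leg 5: +25.6° → -33.7°, shortest Δλ = -59.3° (west) — does not cross 180°.
Leg 6: -33.7° → +117.4°, shortest Δλ = 151.1° (east) — does not cross 180°.
Total crossings: 3.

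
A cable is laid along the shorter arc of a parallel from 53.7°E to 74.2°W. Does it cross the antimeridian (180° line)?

Signed shortest Δλ = ((-74.2 − 53.7 + 180) mod 360) − 180 = -127.9°.
Going west by 127.9° from +53.7° reaches -74.2° without touching 180°.

No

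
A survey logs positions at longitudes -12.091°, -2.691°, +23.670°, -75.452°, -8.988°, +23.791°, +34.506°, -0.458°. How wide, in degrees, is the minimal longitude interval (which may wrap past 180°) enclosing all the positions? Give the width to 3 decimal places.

Sort the longitudes: -75.452°, -12.091°, -8.988°, -2.691°, -0.458°, +23.670°, +23.791°, +34.506°.
Eastward gaps between consecutive values (wrapping around): 63.361°, 3.103°, 6.297°, 2.233°, 24.128°, 0.121°, 10.715°, 250.042°.
Largest gap = 250.042° ⇒ minimal covering band is its complement: 360° − 250.042° = 109.958°.
Band runs from -75.452° eastward to +34.506°.

109.958°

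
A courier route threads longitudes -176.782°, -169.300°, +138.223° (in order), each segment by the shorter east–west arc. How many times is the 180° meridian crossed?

Leg 1: -176.782° → -169.300°, shortest Δλ = 7.482° (east) — does not cross 180°.
Leg 2: -169.300° → +138.223°, shortest Δλ = -52.477° (west) — crosses 180°.
Total crossings: 1.

1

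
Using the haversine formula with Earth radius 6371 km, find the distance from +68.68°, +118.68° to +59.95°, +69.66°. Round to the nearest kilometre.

Δλ = 69.66 − 118.68 = -49.02°.
Δφ = 59.95 − 68.68 = -8.73°.
a = sin²(Δφ/2) + cos φ₁ · cos φ₂ · sin²(Δλ/2) = 0.037126.
c = 2·atan2(√a, √(1−a)) = 0.38779 rad → d = 6371·c ≈ 2470.60 km.

2471 km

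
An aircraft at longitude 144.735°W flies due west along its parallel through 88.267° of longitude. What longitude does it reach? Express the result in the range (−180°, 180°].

126.998°E

Start at -144.735°; shift −88.267° → -233.002°.
-233.002° lies outside (−180°, 180°]; add 360° → +126.998°.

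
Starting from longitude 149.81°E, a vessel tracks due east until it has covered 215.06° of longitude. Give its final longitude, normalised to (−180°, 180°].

4.87°E

Start at +149.81°; shift +215.06° → +364.87°.
+364.87° lies outside (−180°, 180°]; subtract 360° → +4.87°.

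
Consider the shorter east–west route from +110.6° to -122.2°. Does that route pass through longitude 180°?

Naïve |-122.2 − 110.6| = 232.8° > 180°, so the shorter arc goes the other way round — across 180°.
Signed shortest Δλ = ((-122.2 − 110.6 + 180) mod 360) − 180 = 127.2°.
Going east by 127.2° from +110.6° passes through 180° before reaching -122.2°.

Yes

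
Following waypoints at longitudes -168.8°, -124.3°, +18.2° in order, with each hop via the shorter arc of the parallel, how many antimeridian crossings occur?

Leg 1: -168.8° → -124.3°, shortest Δλ = 44.5° (east) — does not cross 180°.
Leg 2: -124.3° → +18.2°, shortest Δλ = 142.5° (east) — does not cross 180°.
Total crossings: 0.

0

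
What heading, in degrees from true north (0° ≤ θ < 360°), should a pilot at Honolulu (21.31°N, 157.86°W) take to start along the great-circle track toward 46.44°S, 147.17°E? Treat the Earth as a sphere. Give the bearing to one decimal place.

Δλ = 147.17 − -157.86 = 305.03°; wrapped into (−180°, 180°]: -54.97°.
θ = atan2( sin Δλ · cos φ₂ , cos φ₁ · sin φ₂ − sin φ₁ · cos φ₂ · cos Δλ )
  = atan2(-0.56428, -0.81886) = -145.429° → normalised to [0°, 360°): 214.571°.

214.6°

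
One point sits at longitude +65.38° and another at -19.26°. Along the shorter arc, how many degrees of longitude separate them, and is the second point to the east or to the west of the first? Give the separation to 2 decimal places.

84.64° west

Raw difference: -19.26 − 65.38 = -84.64°.
Normalise into (−180°, 180°]: -84.64° stays -84.64°.
Negative ⇒ the second point lies to the west; separation 84.64°.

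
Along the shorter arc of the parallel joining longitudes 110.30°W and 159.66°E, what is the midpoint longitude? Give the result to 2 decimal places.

155.32°W

Signed shortest Δλ from -110.30° to +159.66° is -90.04°.
Midpoint longitude = -110.30° + (-90.04°)/2 = -110.30° − 45.02° = -155.32°.
(The naïve average (-110.30 + +159.66)/2 = 24.68° is on the wrong side of the globe.)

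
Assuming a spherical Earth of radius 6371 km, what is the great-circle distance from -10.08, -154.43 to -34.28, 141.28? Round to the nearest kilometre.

Δλ = 141.28 − -154.43 = 295.71°; wrapped into (−180°, 180°]: -64.29°.
Δφ = -34.28 − -10.08 = -24.20°.
a = sin²(Δφ/2) + cos φ₁ · cos φ₂ · sin²(Δλ/2) = 0.274247.
c = 2·atan2(√a, √(1−a)) = 1.10234 rad → d = 6371·c ≈ 7023.03 km.

7023 km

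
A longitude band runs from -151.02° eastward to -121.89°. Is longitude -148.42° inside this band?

Band width going east from -151.02° to -121.89°: ((-121.89 − -151.02) mod 360) = 29.13°.
Offset of -148.42° east of the west edge: ((-148.42 − -151.02) mod 360) = 2.60°.
2.60° ≤ 29.13° ⇒ inside.

Yes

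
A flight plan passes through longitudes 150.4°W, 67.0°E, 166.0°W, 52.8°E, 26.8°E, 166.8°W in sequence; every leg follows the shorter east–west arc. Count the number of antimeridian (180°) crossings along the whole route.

Leg 1: -150.4° → +67.0°, shortest Δλ = -142.6° (west) — crosses 180°.
Leg 2: +67.0° → -166.0°, shortest Δλ = 127.0° (east) — crosses 180°.
Leg 3: -166.0° → +52.8°, shortest Δλ = -141.2° (west) — crosses 180°.
Leg 4: +52.8° → +26.8°, shortest Δλ = -26.0° (west) — does not cross 180°.
Leg 5: +26.8° → -166.8°, shortest Δλ = 166.4° (east) — crosses 180°.
Total crossings: 4.

4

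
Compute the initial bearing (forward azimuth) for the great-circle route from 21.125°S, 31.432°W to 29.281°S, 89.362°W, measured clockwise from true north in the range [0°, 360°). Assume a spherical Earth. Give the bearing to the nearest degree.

249°

Δλ = -89.362 − -31.432 = -57.930°.
θ = atan2( sin Δλ · cos φ₂ , cos φ₁ · sin φ₂ − sin φ₁ · cos φ₂ · cos Δλ )
  = atan2(-0.73913, -0.28932) = -111.377° → normalised to [0°, 360°): 248.623°.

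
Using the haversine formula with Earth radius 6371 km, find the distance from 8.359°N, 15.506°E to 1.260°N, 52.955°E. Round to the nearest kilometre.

Δλ = 52.955 − 15.506 = 37.449°.
Δφ = 1.260 − 8.359 = -7.099°.
a = sin²(Δφ/2) + cos φ₁ · cos φ₂ · sin²(Δλ/2) = 0.105766.
c = 2·atan2(√a, √(1−a)) = 0.66248 rad → d = 6371·c ≈ 4220.68 km.

4221 km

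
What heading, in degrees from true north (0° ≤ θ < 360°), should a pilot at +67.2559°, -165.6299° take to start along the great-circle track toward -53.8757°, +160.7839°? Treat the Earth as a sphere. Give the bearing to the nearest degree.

Δλ = 160.7839 − -165.6299 = 326.4138°; wrapped into (−180°, 180°]: -33.5862°.
θ = atan2( sin Δλ · cos φ₂ , cos φ₁ · sin φ₂ − sin φ₁ · cos φ₂ · cos Δλ )
  = atan2(-0.32613, -0.76521) = -156.917° → normalised to [0°, 360°): 203.083°.

203°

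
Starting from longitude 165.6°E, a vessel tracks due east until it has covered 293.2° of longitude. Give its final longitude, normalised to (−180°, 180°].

98.8°E

Start at +165.6°; shift +293.2° → +458.8°.
+458.8° lies outside (−180°, 180°]; subtract 360° → +98.8°.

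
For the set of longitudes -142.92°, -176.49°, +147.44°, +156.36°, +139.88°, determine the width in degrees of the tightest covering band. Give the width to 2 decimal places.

Sort the longitudes: -176.49°, -142.92°, +139.88°, +147.44°, +156.36°.
Eastward gaps between consecutive values (wrapping around): 33.57°, 282.80°, 7.56°, 8.92°, 27.15°.
Largest gap = 282.80° ⇒ minimal covering band is its complement: 360° − 282.80° = 77.20°.
Band runs from +139.88° eastward to -142.92°, crossing the antimeridian.

77.20°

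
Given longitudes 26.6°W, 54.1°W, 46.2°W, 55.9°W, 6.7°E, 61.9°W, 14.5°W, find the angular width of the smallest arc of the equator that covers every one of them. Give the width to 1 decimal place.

Sort the longitudes: -61.9°, -55.9°, -54.1°, -46.2°, -26.6°, -14.5°, +6.7°.
Eastward gaps between consecutive values (wrapping around): 6.0°, 1.8°, 7.9°, 19.6°, 12.1°, 21.2°, 291.4°.
Largest gap = 291.4° ⇒ minimal covering band is its complement: 360° − 291.4° = 68.6°.
Band runs from -61.9° eastward to +6.7°.

68.6°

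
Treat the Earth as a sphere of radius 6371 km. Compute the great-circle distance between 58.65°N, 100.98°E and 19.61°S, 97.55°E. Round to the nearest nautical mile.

4702 nmi

Δλ = 97.55 − 100.98 = -3.43°.
Δφ = -19.61 − 58.65 = -78.26°.
a = sin²(Δφ/2) + cos φ₁ · cos φ₂ · sin²(Δλ/2) = 0.398704.
c = 2·atan2(√a, √(1−a)) = 1.36679 rad → d = 6371·c ≈ 8707.83 km ≈ 4701.85 nmi.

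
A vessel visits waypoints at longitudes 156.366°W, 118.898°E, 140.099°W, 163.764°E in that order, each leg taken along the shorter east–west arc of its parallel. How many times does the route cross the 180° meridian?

3

Leg 1: -156.366° → +118.898°, shortest Δλ = -84.736° (west) — crosses 180°.
Leg 2: +118.898° → -140.099°, shortest Δλ = 101.003° (east) — crosses 180°.
Leg 3: -140.099° → +163.764°, shortest Δλ = -56.137° (west) — crosses 180°.
Total crossings: 3.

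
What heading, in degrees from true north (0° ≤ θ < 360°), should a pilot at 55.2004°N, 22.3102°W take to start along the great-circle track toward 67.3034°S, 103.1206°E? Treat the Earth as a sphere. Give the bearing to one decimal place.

137.5°

Δλ = 103.1206 − -22.3102 = 125.4308°.
θ = atan2( sin Δλ · cos φ₂ , cos φ₁ · sin φ₂ − sin φ₁ · cos φ₂ · cos Δλ )
  = atan2(0.31440, -0.34283) = 137.477° → normalised to [0°, 360°): 137.477°.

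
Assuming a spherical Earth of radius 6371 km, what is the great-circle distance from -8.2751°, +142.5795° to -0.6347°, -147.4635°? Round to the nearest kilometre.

Δλ = -147.4635 − 142.5795 = -290.0430°; wrapped into (−180°, 180°]: 69.9570°.
Δφ = -0.6347 − -8.2751 = 7.6404°.
a = sin²(Δφ/2) + cos φ₁ · cos φ₂ · sin²(Δλ/2) = 0.329635.
c = 2·atan2(√a, √(1−a)) = 1.22310 rad → d = 6371·c ≈ 7792.39 km.

7792 km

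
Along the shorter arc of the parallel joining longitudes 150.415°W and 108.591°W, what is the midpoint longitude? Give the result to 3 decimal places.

Signed shortest Δλ from -150.415° to -108.591° is +41.824°.
Midpoint longitude = -150.415° + (+41.824°)/2 = -150.415° + 20.912° = -129.503°.

129.503°W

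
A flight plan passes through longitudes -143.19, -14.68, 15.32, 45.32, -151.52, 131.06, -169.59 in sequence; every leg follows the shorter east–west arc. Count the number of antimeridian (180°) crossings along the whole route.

Leg 1: -143.19° → -14.68°, shortest Δλ = 128.51° (east) — does not cross 180°.
Leg 2: -14.68° → +15.32°, shortest Δλ = 30.0° (east) — does not cross 180°.
Leg 3: +15.32° → +45.32°, shortest Δλ = 30.0° (east) — does not cross 180°.
Leg 4: +45.32° → -151.52°, shortest Δλ = 163.16° (east) — crosses 180°.
Leg 5: -151.52° → +131.06°, shortest Δλ = -77.42° (west) — crosses 180°.
Leg 6: +131.06° → -169.59°, shortest Δλ = 59.35° (east) — crosses 180°.
Total crossings: 3.

3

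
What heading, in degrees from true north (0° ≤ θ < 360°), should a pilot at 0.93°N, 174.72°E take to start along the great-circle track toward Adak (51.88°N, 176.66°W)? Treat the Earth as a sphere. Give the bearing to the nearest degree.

7°

Δλ = -176.66 − 174.72 = -351.38°; wrapped into (−180°, 180°]: 8.62°.
θ = atan2( sin Δλ · cos φ₂ , cos φ₁ · sin φ₂ − sin φ₁ · cos φ₂ · cos Δλ )
  = atan2(0.09252, 0.77671) = 6.793° → normalised to [0°, 360°): 6.793°.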